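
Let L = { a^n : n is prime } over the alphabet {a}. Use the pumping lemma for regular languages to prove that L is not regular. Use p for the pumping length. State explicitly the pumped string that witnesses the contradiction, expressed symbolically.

a^{q(1+k)}

Toward a contradiction, assume L is regular with pumping length p.
Let q be a prime with q ≥ p+2 (infinitely many primes exist), and take w = a^q ∈ L with |w| = q ≥ p.
The pumping lemma gives a decomposition w = xyz where |xy| ≤ p and |y| ≥ 1.
Then y = a^k for some k with 1 ≤ k ≤ p.
Since 1 ≤ k ≤ p, |xz| = q-k. Pump with i = q+1: |xy^{q+1}z| = (q-k)+(q+1)k = q+qk = q(1+k), which is composite (both factors ≥ 2). So xy^{q+1}z = a^{q(1+k)} ∉ L.
Contradiction. Therefore L is not regular.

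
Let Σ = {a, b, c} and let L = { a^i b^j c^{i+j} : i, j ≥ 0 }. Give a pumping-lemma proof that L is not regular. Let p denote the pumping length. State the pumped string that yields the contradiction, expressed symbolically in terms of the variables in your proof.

a^{p+k} b^p c^{2p}

Assume L is regular; let p be its pumping constant.
Take w = a^p b^p c^{2p} ∈ L (with i=j=p, i+j=2p), |w| = 4p ≥ p.
By the pumping lemma, w = xyz with |xy| ≤ p and |y| ≥ 1.
The first p characters of w are a's, so xy (and hence y) consists only of a's. Write y = a^k, 1 ≤ k ≤ p.
Consider xy^2z = a^{p+k} b^p c^{2p}. Now the a- and b-counts sum to 2p+k, but the c-count is 2p ≠ 2p+k. So xy^2z ∉ L.
This is a contradiction; hence L is not regular.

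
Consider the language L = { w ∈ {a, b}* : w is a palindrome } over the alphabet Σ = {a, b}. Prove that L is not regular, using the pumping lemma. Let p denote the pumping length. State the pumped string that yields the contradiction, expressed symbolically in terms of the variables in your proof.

Assume L is regular; let p be its pumping constant.
Take w = a^p b a^p, a palindrome of length 2p+1 ≥ p.
The pumping lemma gives a decomposition w = xyz where |xy| ≤ p and |y| ≥ 1.
Since the first p symbols of w are all a's and |xy| ≤ p, y lies entirely in the leading a-block: y = a^k for some k with 1 ≤ k ≤ p.
Pump with i = 2: xy^2z = a^{p+k} b a^p. Its reverse is a^p b a^{p+k}, which differs from xy^2z since k ≥ 1. So xy^2z is not a palindrome and xy^2z ∉ L.
This contradicts the pumping lemma, so L is not regular.

a^{p+k} b a^p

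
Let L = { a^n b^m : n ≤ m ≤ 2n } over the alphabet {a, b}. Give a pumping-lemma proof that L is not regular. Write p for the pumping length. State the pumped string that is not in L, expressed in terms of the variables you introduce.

Toward a contradiction, assume L is regular with pumping length p.
Take w = a^p b^p ∈ L (since p ≤ p ≤ 2p), with |w| = 2p ≥ p.
The pumping lemma gives a decomposition w = xyz where |xy| ≤ p and y is nonempty.
Since the first p symbols of w are all a's and |xy| ≤ p, y lies entirely in the leading a-block: y = a^k for some k with 1 ≤ k ≤ p.
Pump with i = 2: xy^2z = a^{p+k} b^p. Now n = p+k > p = m, so the condition n ≤ m fails. Thus xy^2z ∉ L.
This is a contradiction; hence L is not regular.

a^{p+k} b^p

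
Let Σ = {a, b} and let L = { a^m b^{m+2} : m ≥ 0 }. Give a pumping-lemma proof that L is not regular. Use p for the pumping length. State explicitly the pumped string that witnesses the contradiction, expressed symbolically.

Toward a contradiction, assume L is regular with pumping length p.
Let w = a^p b^{p+2} ∈ L; note |w| = 2p+2 ≥ p.
Write w = xyz as guaranteed by the lemma, with |xy| ≤ p and |y| ≥ 1.
The first p characters of w are a's, so xy (and hence y) consists only of a's. Write y = a^k, 1 ≤ k ≤ p.
Pump with i = 2: xy^2z = a^{p+k} b^{p+2}. For this to lie in L we would need p+2 = (p+k)+2, which forces k = 0. But k ≥ 1, so xy^2z ∉ L.
This is a contradiction; hence L is not regular.

a^{p+k} b^{p+2}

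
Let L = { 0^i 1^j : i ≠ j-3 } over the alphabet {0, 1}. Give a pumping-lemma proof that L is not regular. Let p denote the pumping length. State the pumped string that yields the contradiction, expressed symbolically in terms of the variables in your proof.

Suppose for contradiction that L is regular, and let p be the pumping length.
Choose w = 0^p 1^{p+p!+3}. Since p ≠ (p+p!+3)-3 = p+p!, w ∈ L; and |w| ≥ p.
By the pumping lemma, w = xyz with |xy| ≤ p and |y| ≥ 1.
The first p characters of w are 0's, so xy (and hence y) consists only of 0's. Write y = 0^k, 1 ≤ k ≤ p.
Since 1 ≤ k ≤ p, k divides p!; set t = 1 + p!/k. Then xy^t z has p + (p!/k)·k = p + p! copies of 0. Now the 0-count is p+p! and (1-count)-3 = (p+p!+3)-3 = p+p!, so i ≠ j-3 fails. So xy^t z = 0^{p+p!} 1^{p+p!+3} ∉ L.
Contradiction. Therefore L is not regular.

0^{p+p!} 1^{p+p!+3}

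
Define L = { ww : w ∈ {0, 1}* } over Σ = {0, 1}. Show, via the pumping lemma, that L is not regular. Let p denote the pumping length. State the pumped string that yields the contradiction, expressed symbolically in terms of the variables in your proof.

Toward a contradiction, assume L is regular with pumping length p.
Take w = 0^p 1^p 0^p 1^p = uu where u = 0^p1^p; then w ∈ L and |w| = 4p ≥ p.
The pumping lemma gives a decomposition w = xyz where |xy| ≤ p and y is nonempty.
The first p characters of w are 0's, so xy (and hence y) consists only of 0's. Write y = 0^k, 1 ≤ k ≤ p.
Pump with i = 2: xy^2z = 0^{p+k} 1^p 0^p 1^p, of length 4p+k. Suppose this equals vv. The string starts with 0 and ends with 1, so v does too; thus the boundary between the two copies of v is a 1→0 transition. There is exactly one such transition, at position 2p+k, so |v| = 2p+k and |vv| = 4p+2k ≠ 4p+k since k ≥ 1. So xy^2z ∉ L.
Contradiction. Therefore L is not regular.

0^{p+k} 1^p 0^p 1^p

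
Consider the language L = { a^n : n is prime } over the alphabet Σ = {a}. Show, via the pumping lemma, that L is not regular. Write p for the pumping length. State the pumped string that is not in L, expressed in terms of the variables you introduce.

a^{q(1+k)}

Suppose for contradiction that L is regular, and let p be the pumping length.
Let q be a prime with q ≥ p+2 (infinitely many primes exist), and take w = a^q ∈ L with |w| = q ≥ p.
By the pumping lemma, w = xyz with |xy| ≤ p and y is nonempty.
Then y = a^k for some k with 1 ≤ k ≤ p.
Since 1 ≤ k ≤ p, |xz| = q-k. Pump with i = q+1: |xy^{q+1}z| = (q-k)+(q+1)k = q+qk = q(1+k), which is composite (both factors ≥ 2). So xy^{q+1}z = a^{q(1+k)} ∉ L.
This is a contradiction; hence L is not regular.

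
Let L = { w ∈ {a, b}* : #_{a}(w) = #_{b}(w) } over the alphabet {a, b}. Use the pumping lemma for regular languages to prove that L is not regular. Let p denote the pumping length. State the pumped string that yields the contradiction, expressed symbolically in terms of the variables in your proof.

Toward a contradiction, assume L is regular with pumping length p.
Choose w = a^p b^p ∈ L with |w| = 2p ≥ p.
By the pumping lemma, w = xyz with |xy| ≤ p and |y| > 0.
Because |xy| ≤ p and w begins with p copies of a, we have y = a^k with 1 ≤ k ≤ p.
Pump with i = 2: xy^2z = a^{p+k} b^p has p+k occurrences of a but only p of b. Since k ≥ 1 the counts differ, so xy^2z ∉ L.
This is a contradiction; hence L is not regular.

a^{p+k} b^p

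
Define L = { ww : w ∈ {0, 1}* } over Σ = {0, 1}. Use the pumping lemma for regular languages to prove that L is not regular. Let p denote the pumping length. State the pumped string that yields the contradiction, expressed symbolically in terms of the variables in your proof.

Assume L is regular. Let p be the pumping length given by the pumping lemma.
Take w = 0^p 1^p 0^p 1^p = uu where u = 0^p1^p; then w ∈ L and |w| = 4p ≥ p.
By the pumping lemma, w = xyz with |xy| ≤ p and y is nonempty.
Since the first p symbols of w are all 0's and |xy| ≤ p, y lies entirely in the leading 0-block: y = 0^k for some k with 1 ≤ k ≤ p.
Pump with i = 2: xy^2z = 0^{p+k} 1^p 0^p 1^p, of length 4p+k. Suppose this equals vv. The string starts with 0 and ends with 1, so v does too; thus the boundary between the two copies of v is a 1→0 transition. There is exactly one such transition, at position 2p+k, so |v| = 2p+k and |vv| = 4p+2k ≠ 4p+k since k ≥ 1. So xy^2z ∉ L.
Contradiction. Therefore L is not regular.

0^{p+k} 1^p 0^p 1^p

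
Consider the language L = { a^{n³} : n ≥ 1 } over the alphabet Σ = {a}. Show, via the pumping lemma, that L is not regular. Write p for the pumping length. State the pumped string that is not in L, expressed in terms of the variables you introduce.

a^{p³+k}

Assume L is regular. Let p be the pumping length given by the pumping lemma.
Take w = a^{p³} ∈ L with |w| = p³ ≥ p.
By the pumping lemma, w = xyz with |xy| ≤ p and y is nonempty.
Then y = a^k for some k with 1 ≤ k ≤ p.
Pump with i = 2: xy^2z = a^{p³+k}. Since 1 ≤ k ≤ p, p³ < p³+k ≤ p³+p < p³+3p²+3p+1 = (p+1)³, so p³+k is not a perfect cube. So xy^2z ∉ L.
This contradicts the pumping lemma, so L is not regular.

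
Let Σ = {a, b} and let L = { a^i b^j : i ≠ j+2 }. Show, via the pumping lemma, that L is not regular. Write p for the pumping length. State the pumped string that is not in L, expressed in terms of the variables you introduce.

Toward a contradiction, assume L is regular with pumping length p.
Choose w = a^p b^{p+p!-2}. Since p ≠ (p+p!-2)+2 = p+p!, w ∈ L; and |w| ≥ p.
The pumping lemma gives a decomposition w = xyz where |xy| ≤ p and |y| > 0.
Since the first p symbols of w are all a's and |xy| ≤ p, y lies entirely in the leading a-block: y = a^k for some k with 1 ≤ k ≤ p.
Since 1 ≤ k ≤ p, k divides p!; set t = 1 + p!/k. Then xy^t z has p + (p!/k)·k = p + p! copies of a. Now the a-count is p+p! and (b-count)+2 = (p+p!-2)+2 = p+p!, so i ≠ j+2 fails. So xy^t z = a^{p+p!} b^{p+p!-2} ∉ L.
Contradiction. Therefore L is not regular.

a^{p+p!} b^{p+p!-2}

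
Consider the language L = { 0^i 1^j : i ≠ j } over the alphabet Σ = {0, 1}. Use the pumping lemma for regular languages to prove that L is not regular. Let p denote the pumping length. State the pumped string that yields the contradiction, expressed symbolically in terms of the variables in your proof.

Assume L is regular. Let p be the pumping length given by the pumping lemma.
Choose w = 0^p 1^{p+p!}. Since p ≠ p+p!, w ∈ L; and |w| ≥ p.
Write w = xyz as guaranteed by the lemma, with |xy| ≤ p and |y| > 0.
The first p characters of w are 0's, so xy (and hence y) consists only of 0's. Write y = 0^k, 1 ≤ k ≤ p.
Since 1 ≤ k ≤ p, k divides p!; set t = 1 + p!/k. Then xy^t z has p + (p!/k)·k = p + p! copies of 0. Now the 0-count equals the 1-count, so i ≠ j fails. So xy^t z = 0^{p+p!} 1^{p+p!} ∉ L.
This is a contradiction; hence L is not regular.

0^{p+p!} 1^{p+p!}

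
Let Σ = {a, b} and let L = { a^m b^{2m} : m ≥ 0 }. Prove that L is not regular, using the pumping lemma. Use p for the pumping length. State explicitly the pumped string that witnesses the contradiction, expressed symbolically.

Assume L is regular; let p be its pumping constant.
Choose w = a^p b^{2p}, which is in L with |w| = 3p ≥ p.
Write w = xyz as guaranteed by the lemma, with |xy| ≤ p and |y| > 0.
The first p characters of w are a's, so xy (and hence y) consists only of a's. Write y = a^k, 1 ≤ k ≤ p.
Pump with i = 2: xy^2z = a^{p+k} b^{2p}. For this to lie in L we would need 2p = 2(p+k), which forces k = 0. But k ≥ 1, so xy^2z ∉ L.
Contradiction. Therefore L is not regular.

a^{p+k} b^{2p}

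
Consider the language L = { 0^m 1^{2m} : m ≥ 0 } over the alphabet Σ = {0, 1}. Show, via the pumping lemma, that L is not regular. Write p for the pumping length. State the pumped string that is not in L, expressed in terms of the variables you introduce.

Toward a contradiction, assume L is regular with pumping length p.
Let w = 0^p 1^{2p} ∈ L; note |w| = 3p ≥ p.
By the pumping lemma, w = xyz with |xy| ≤ p and |y| > 0.
The first p characters of w are 0's, so xy (and hence y) consists only of 0's. Write y = 0^k, 1 ≤ k ≤ p.
Pump with i = 2: xy^2z = 0^{p+k} 1^{2p}. For this to lie in L we would need 2p = 2(p+k), which forces k = 0. But k ≥ 1, so xy^2z ∉ L.
This contradicts the pumping lemma, so L is not regular.

0^{p+k} 1^{2p}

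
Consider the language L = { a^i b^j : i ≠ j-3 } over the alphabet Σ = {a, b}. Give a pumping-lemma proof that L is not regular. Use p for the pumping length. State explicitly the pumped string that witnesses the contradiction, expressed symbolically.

Assume L is regular; let p be its pumping constant.
Choose w = a^p b^{p+p!+3}. Since p ≠ (p+p!+3)-3 = p+p!, w ∈ L; and |w| ≥ p.
The pumping lemma gives a decomposition w = xyz where |xy| ≤ p and |y| ≥ 1.
Since the first p symbols of w are all a's and |xy| ≤ p, y lies entirely in the leading a-block: y = a^k for some k with 1 ≤ k ≤ p.
Since 1 ≤ k ≤ p, k divides p!; set t = 1 + p!/k. Then xy^t z has p + (p!/k)·k = p + p! copies of a. Now the a-count is p+p! and (b-count)-3 = (p+p!+3)-3 = p+p!, so i ≠ j-3 fails. So xy^t z = a^{p+p!} b^{p+p!+3} ∉ L.
Contradiction. Therefore L is not regular.

a^{p+p!} b^{p+p!+3}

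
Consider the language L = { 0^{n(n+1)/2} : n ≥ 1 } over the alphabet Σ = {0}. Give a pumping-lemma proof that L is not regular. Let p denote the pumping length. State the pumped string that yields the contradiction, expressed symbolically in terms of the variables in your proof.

Toward a contradiction, assume L is regular with pumping length p.
Take w = 0^{p(p+1)/2} ∈ L with |w| = p(p+1)/2 ≥ p.
The pumping lemma gives a decomposition w = xyz where |xy| ≤ p and |y| > 0.
Then y = 0^k for some k with 1 ≤ k ≤ p.
Pump with i = 2: xy^2z = 0^{p(p+1)/2+k}. Since 1 ≤ k ≤ p, p(p+1)/2 < p(p+1)/2+k ≤ p(p+1)/2+p < (p+1)(p+2)/2, so p(p+1)/2+k is strictly between consecutive triangular numbers. So xy^2z ∉ L.
This contradicts the pumping lemma, so L is not regular.

0^{p(p+1)/2+k}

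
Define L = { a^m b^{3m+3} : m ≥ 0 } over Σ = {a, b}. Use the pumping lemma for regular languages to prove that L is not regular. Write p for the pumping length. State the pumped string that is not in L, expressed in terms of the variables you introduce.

a^{p+k} b^{3p+3}

Toward a contradiction, assume L is regular with pumping length p.
Take w = a^p b^{3p+3}. Then w ∈ L and |w| = 4p+3 ≥ p.
Write w = xyz as guaranteed by the lemma, with |xy| ≤ p and |y| ≥ 1.
The first p characters of w are a's, so xy (and hence y) consists only of a's. Write y = a^k, 1 ≤ k ≤ p.
Pump with i = 2: xy^2z = a^{p+k} b^{3p+3}. For this to lie in L we would need 3p+3 = 3(p+k)+3, which forces k = 0. But k ≥ 1, so xy^2z ∉ L.
This is a contradiction; hence L is not regular.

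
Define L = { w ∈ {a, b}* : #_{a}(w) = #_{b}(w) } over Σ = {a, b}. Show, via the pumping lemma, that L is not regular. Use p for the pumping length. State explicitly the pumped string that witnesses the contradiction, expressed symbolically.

Assume L is regular; let p be its pumping constant.
Choose w = a^p b^p ∈ L with |w| = 2p ≥ p.
The pumping lemma gives a decomposition w = xyz where |xy| ≤ p and |y| > 0.
Because |xy| ≤ p and w begins with p copies of a, we have y = a^k with 1 ≤ k ≤ p.
Pump with i = 2: xy^2z = a^{p+k} b^p has p+k occurrences of a but only p of b. Since k ≥ 1 the counts differ, so xy^2z ∉ L.
Contradiction. Therefore L is not regular.

a^{p+k} b^p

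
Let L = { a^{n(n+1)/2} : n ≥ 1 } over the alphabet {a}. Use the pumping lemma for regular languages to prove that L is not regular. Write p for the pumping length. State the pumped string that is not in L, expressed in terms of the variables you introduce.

Suppose for contradiction that L is regular, and let p be the pumping length.
Take w = a^{p(p+1)/2} ∈ L with |w| = p(p+1)/2 ≥ p.
By the pumping lemma, w = xyz with |xy| ≤ p and |y| > 0.
Then y = a^k for some k with 1 ≤ k ≤ p.
Pump with i = 2: xy^2z = a^{p(p+1)/2+k}. Since 1 ≤ k ≤ p, p(p+1)/2 < p(p+1)/2+k ≤ p(p+1)/2+p < (p+1)(p+2)/2, so p(p+1)/2+k is strictly between consecutive triangular numbers. So xy^2z ∉ L.
Contradiction. Therefore L is not regular.

a^{p(p+1)/2+k}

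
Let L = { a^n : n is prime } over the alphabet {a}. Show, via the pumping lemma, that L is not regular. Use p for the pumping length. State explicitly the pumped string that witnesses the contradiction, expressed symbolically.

a^{q(1+k)}

Assume L is regular; let p be its pumping constant.
Let q be a prime with q ≥ p+2 (infinitely many primes exist), and take w = a^q ∈ L with |w| = q ≥ p.
The pumping lemma gives a decomposition w = xyz where |xy| ≤ p and y is nonempty.
Then y = a^k for some k with 1 ≤ k ≤ p.
Since 1 ≤ k ≤ p, |xz| = q-k. Pump with i = q+1: |xy^{q+1}z| = (q-k)+(q+1)k = q+qk = q(1+k), which is composite (both factors ≥ 2). So xy^{q+1}z = a^{q(1+k)} ∉ L.
Contradiction. Therefore L is not regular.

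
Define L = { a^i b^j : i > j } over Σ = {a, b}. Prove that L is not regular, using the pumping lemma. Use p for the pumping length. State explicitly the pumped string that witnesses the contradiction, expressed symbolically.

Assume L is regular. Let p be the pumping length given by the pumping lemma.
Choose w = a^{p+1} b^p ∈ L, with |w| = 2p+1 ≥ p.
Write w = xyz as guaranteed by the lemma, with |xy| ≤ p and |y| ≥ 1.
Because |xy| ≤ p and w begins with p copies of a, we have y = a^k with 1 ≤ k ≤ p.
Consider xy^0z = xz = a^{p+1-k} b^p. Since k ≥ 1, the a-count p+1-k is at most p, so i > j fails; thus xz ∉ L.
This is a contradiction; hence L is not regular.

a^{p+1-k} b^p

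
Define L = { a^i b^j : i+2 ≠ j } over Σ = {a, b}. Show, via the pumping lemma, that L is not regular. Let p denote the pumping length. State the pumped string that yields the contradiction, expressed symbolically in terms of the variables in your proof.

a^{p+p!} b^{p+p!+2}

Suppose for contradiction that L is regular, and let p be the pumping length.
Choose w = a^p b^{p+p!+2}. Since p ≠ (p+p!+2)-2 = p+p!, w ∈ L; and |w| ≥ p.
Write w = xyz as guaranteed by the lemma, with |xy| ≤ p and y is nonempty.
Since the first p symbols of w are all a's and |xy| ≤ p, y lies entirely in the leading a-block: y = a^k for some k with 1 ≤ k ≤ p.
Since 1 ≤ k ≤ p, k divides p!; set t = 1 + p!/k. Then xy^t z has p + (p!/k)·k = p + p! copies of a. Now the a-count is p+p! and (b-count)-2 = (p+p!+2)-2 = p+p!, so i+2 ≠ j fails. So xy^t z = a^{p+p!} b^{p+p!+2} ∉ L.
This contradicts the pumping lemma, so L is not regular.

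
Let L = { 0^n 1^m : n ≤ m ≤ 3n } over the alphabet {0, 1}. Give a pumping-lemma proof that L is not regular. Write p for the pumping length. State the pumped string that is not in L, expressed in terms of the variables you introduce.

0^{p+k} 1^p

Suppose for contradiction that L is regular, and let p be the pumping length.
Take w = 0^p 1^p ∈ L (since p ≤ p ≤ 3p), with |w| = 2p ≥ p.
The pumping lemma gives a decomposition w = xyz where |xy| ≤ p and |y| ≥ 1.
Because |xy| ≤ p and w begins with p copies of 0, we have y = 0^k with 1 ≤ k ≤ p.
Pump with i = 2: xy^2z = 0^{p+k} 1^p. Now n = p+k > p = m, so the condition n ≤ m fails. Thus xy^2z ∉ L.
This contradicts the pumping lemma, so L is not regular.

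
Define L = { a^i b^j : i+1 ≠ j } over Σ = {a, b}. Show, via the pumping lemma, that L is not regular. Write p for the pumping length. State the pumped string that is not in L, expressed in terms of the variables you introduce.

a^{p+p!} b^{p+p!+1}

Toward a contradiction, assume L is regular with pumping length p.
Choose w = a^p b^{p+p!+1}. Since p ≠ (p+p!+1)-1 = p+p!, w ∈ L; and |w| ≥ p.
The pumping lemma gives a decomposition w = xyz where |xy| ≤ p and y is nonempty.
Because |xy| ≤ p and w begins with p copies of a, we have y = a^k with 1 ≤ k ≤ p.
Since 1 ≤ k ≤ p, k divides p!; set t = 1 + p!/k. Then xy^t z has p + (p!/k)·k = p + p! copies of a. Now the a-count is p+p! and (b-count)-1 = (p+p!+1)-1 = p+p!, so i+1 ≠ j fails. So xy^t z = a^{p+p!} b^{p+p!+1} ∉ L.
This is a contradiction; hence L is not regular.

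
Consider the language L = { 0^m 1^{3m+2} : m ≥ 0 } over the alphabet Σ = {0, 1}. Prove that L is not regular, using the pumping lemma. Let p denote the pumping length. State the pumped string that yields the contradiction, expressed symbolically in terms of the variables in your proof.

Assume L is regular. Let p be the pumping length given by the pumping lemma.
Let w = 0^p 1^{3p+2} ∈ L; note |w| = 4p+2 ≥ p.
Write w = xyz as guaranteed by the lemma, with |xy| ≤ p and y is nonempty.
The first p characters of w are 0's, so xy (and hence y) consists only of 0's. Write y = 0^k, 1 ≤ k ≤ p.
Pump with i = 2: xy^2z = 0^{p+k} 1^{3p+2}. For this to lie in L we would need 3p+2 = 3(p+k)+2, which forces k = 0. But k ≥ 1, so xy^2z ∉ L.
This is a contradiction; hence L is not regular.

0^{p+k} 1^{3p+2}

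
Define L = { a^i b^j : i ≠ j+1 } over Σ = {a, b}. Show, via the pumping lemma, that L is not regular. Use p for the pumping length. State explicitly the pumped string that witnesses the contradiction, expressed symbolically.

Assume L is regular; let p be its pumping constant.
Choose w = a^p b^{p+p!-1}. Since p ≠ (p+p!-1)+1 = p+p!, w ∈ L; and |w| ≥ p.
By the pumping lemma, w = xyz with |xy| ≤ p and |y| ≥ 1.
Because |xy| ≤ p and w begins with p copies of a, we have y = a^k with 1 ≤ k ≤ p.
Since 1 ≤ k ≤ p, k divides p!; set t = 1 + p!/k. Then xy^t z has p + (p!/k)·k = p + p! copies of a. Now the a-count is p+p! and (b-count)+1 = (p+p!-1)+1 = p+p!, so i ≠ j+1 fails. So xy^t z = a^{p+p!} b^{p+p!-1} ∉ L.
This contradicts the pumping lemma, so L is not regular.

a^{p+p!} b^{p+p!-1}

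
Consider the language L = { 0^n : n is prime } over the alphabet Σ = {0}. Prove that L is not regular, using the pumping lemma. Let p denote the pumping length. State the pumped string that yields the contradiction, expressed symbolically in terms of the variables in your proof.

Toward a contradiction, assume L is regular with pumping length p.
Let q be a prime with q ≥ p+2 (infinitely many primes exist), and take w = 0^q ∈ L with |w| = q ≥ p.
By the pumping lemma, w = xyz with |xy| ≤ p and |y| ≥ 1.
Then y = 0^k for some k with 1 ≤ k ≤ p.
Since 1 ≤ k ≤ p, |xz| = q-k. Pump with i = q+1: |xy^{q+1}z| = (q-k)+(q+1)k = q+qk = q(1+k), which is composite (both factors ≥ 2). So xy^{q+1}z = 0^{q(1+k)} ∉ L.
This is a contradiction; hence L is not regular.

0^{q(1+k)}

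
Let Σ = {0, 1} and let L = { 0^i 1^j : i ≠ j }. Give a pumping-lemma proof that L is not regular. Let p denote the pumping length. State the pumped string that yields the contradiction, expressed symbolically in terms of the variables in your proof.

0^{p+p!} 1^{p+p!}

Assume L is regular. Let p be the pumping length given by the pumping lemma.
Choose w = 0^p 1^{p+p!}. Since p ≠ p+p!, w ∈ L; and |w| ≥ p.
The pumping lemma gives a decomposition w = xyz where |xy| ≤ p and y is nonempty.
Since the first p symbols of w are all 0's and |xy| ≤ p, y lies entirely in the leading 0-block: y = 0^k for some k with 1 ≤ k ≤ p.
Since 1 ≤ k ≤ p, k divides p!; set t = 1 + p!/k. Then xy^t z has p + (p!/k)·k = p + p! copies of 0. Now the 0-count equals the 1-count, so i ≠ j fails. So xy^t z = 0^{p+p!} 1^{p+p!} ∉ L.
This contradicts the pumping lemma, so L is not regular.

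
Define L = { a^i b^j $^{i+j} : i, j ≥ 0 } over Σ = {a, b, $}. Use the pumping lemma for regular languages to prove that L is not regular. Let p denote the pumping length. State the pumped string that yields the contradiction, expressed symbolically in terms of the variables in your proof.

Suppose for contradiction that L is regular, and let p be the pumping length.
Take w = a^p b^p $^{2p} ∈ L (with i=j=p, i+j=2p), |w| = 4p ≥ p.
By the pumping lemma, w = xyz with |xy| ≤ p and y is nonempty.
Because |xy| ≤ p and w begins with p copies of a, we have y = a^k with 1 ≤ k ≤ p.
Consider xy^2z = a^{p+k} b^p $^{2p}. Now the a- and b-counts sum to 2p+k, but the $-count is 2p ≠ 2p+k. So xy^2z ∉ L.
Contradiction. Therefore L is not regular.

a^{p+k} b^p $^{2p}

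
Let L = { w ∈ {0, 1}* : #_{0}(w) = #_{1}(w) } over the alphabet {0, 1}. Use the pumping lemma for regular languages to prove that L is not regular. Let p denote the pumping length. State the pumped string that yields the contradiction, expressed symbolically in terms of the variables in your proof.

Suppose for contradiction that L is regular, and let p be the pumping length.
Choose w = 0^p 1^p ∈ L with |w| = 2p ≥ p.
The pumping lemma gives a decomposition w = xyz where |xy| ≤ p and y is nonempty.
Because |xy| ≤ p and w begins with p copies of 0, we have y = 0^k with 1 ≤ k ≤ p.
Pump with i = 2: xy^2z = 0^{p+k} 1^p has p+k occurrences of 0 but only p of 1. Since k ≥ 1 the counts differ, so xy^2z ∉ L.
This is a contradiction; hence L is not regular.

0^{p+k} 1^p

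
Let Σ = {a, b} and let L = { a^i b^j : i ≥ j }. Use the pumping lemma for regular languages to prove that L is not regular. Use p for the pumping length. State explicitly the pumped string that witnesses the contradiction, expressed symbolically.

Suppose for contradiction that L is regular, and let p be the pumping length.
Choose w = a^p b^p ∈ L, with |w| = 2p ≥ p.
By the pumping lemma, w = xyz with |xy| ≤ p and y is nonempty.
Because |xy| ≤ p and w begins with p copies of a, we have y = a^k with 1 ≤ k ≤ p.
Consider xy^0z = xz = a^{p-k} b^p. Since k ≥ 1, the a-count p-k is less than p, so i ≥ j fails; thus xz ∉ L.
This is a contradiction; hence L is not regular.

a^{p-k} b^p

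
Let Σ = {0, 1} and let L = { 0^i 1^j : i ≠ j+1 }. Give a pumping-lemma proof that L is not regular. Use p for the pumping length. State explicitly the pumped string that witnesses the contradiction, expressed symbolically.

0^{p+p!} 1^{p+p!-1}

Assume L is regular. Let p be the pumping length given by the pumping lemma.
Choose w = 0^p 1^{p+p!-1}. Since p ≠ (p+p!-1)+1 = p+p!, w ∈ L; and |w| ≥ p.
Write w = xyz as guaranteed by the lemma, with |xy| ≤ p and |y| ≥ 1.
Since the first p symbols of w are all 0's and |xy| ≤ p, y lies entirely in the leading 0-block: y = 0^k for some k with 1 ≤ k ≤ p.
Since 1 ≤ k ≤ p, k divides p!; set t = 1 + p!/k. Then xy^t z has p + (p!/k)·k = p + p! copies of 0. Now the 0-count is p+p! and (1-count)+1 = (p+p!-1)+1 = p+p!, so i ≠ j+1 fails. So xy^t z = 0^{p+p!} 1^{p+p!-1} ∉ L.
This is a contradiction; hence L is not regular.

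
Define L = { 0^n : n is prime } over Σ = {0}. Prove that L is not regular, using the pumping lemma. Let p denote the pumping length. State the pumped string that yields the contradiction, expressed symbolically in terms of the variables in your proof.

0^{q(1+k)}

Assume L is regular. Let p be the pumping length given by the pumping lemma.
Let q be a prime with q ≥ p+2 (infinitely many primes exist), and take w = 0^q ∈ L with |w| = q ≥ p.
The pumping lemma gives a decomposition w = xyz where |xy| ≤ p and y is nonempty.
Then y = 0^k for some k with 1 ≤ k ≤ p.
Since 1 ≤ k ≤ p, |xz| = q-k. Pump with i = q+1: |xy^{q+1}z| = (q-k)+(q+1)k = q+qk = q(1+k), which is composite (both factors ≥ 2). So xy^{q+1}z = 0^{q(1+k)} ∉ L.
This contradicts the pumping lemma, so L is not regular.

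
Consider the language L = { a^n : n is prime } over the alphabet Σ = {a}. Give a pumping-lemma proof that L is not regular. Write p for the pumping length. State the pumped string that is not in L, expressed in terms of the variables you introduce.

Toward a contradiction, assume L is regular with pumping length p.
Let q be a prime with q ≥ p+2 (infinitely many primes exist), and take w = a^q ∈ L with |w| = q ≥ p.
Write w = xyz as guaranteed by the lemma, with |xy| ≤ p and y is nonempty.
Then y = a^k for some k with 1 ≤ k ≤ p.
Since 1 ≤ k ≤ p, |xz| = q-k. Pump with i = q+1: |xy^{q+1}z| = (q-k)+(q+1)k = q+qk = q(1+k), which is composite (both factors ≥ 2). So xy^{q+1}z = a^{q(1+k)} ∉ L.
Contradiction. Therefore L is not regular.

a^{q(1+k)}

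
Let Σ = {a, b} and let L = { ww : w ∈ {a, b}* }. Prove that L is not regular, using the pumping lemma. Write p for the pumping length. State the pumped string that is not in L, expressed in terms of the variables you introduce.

Toward a contradiction, assume L is regular with pumping length p.
Take w = a^p b^p a^p b^p = uu where u = a^pb^p; then w ∈ L and |w| = 4p ≥ p.
By the pumping lemma, w = xyz with |xy| ≤ p and y is nonempty.
Since the first p symbols of w are all a's and |xy| ≤ p, y lies entirely in the leading a-block: y = a^k for some k with 1 ≤ k ≤ p.
Pump with i = 2: xy^2z = a^{p+k} b^p a^p b^p, of length 4p+k. Suppose this equals vv. The string starts with a and ends with b, so v does too; thus the boundary between the two copies of v is a b→a transition. There is exactly one such transition, at position 2p+k, so |v| = 2p+k and |vv| = 4p+2k ≠ 4p+k since k ≥ 1. So xy^2z ∉ L.
This contradicts the pumping lemma, so L is not regular.

a^{p+k} b^p a^p b^p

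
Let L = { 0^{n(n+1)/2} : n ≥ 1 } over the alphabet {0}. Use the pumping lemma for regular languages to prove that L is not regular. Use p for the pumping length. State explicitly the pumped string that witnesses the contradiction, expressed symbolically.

Assume L is regular. Let p be the pumping length given by the pumping lemma.
Take w = 0^{p(p+1)/2} ∈ L with |w| = p(p+1)/2 ≥ p.
By the pumping lemma, w = xyz with |xy| ≤ p and y is nonempty.
Then y = 0^k for some k with 1 ≤ k ≤ p.
Pump with i = 2: xy^2z = 0^{p(p+1)/2+k}. Since 1 ≤ k ≤ p, p(p+1)/2 < p(p+1)/2+k ≤ p(p+1)/2+p < (p+1)(p+2)/2, so p(p+1)/2+k is strictly between consecutive triangular numbers. So xy^2z ∉ L.
This is a contradiction; hence L is not regular.

0^{p(p+1)/2+k}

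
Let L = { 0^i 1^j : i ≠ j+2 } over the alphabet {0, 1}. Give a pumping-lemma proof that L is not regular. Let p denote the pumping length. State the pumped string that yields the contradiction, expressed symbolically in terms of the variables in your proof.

0^{p+p!} 1^{p+p!-2}

Assume L is regular. Let p be the pumping length given by the pumping lemma.
Choose w = 0^p 1^{p+p!-2}. Since p ≠ (p+p!-2)+2 = p+p!, w ∈ L; and |w| ≥ p.
The pumping lemma gives a decomposition w = xyz where |xy| ≤ p and |y| ≥ 1.
Because |xy| ≤ p and w begins with p copies of 0, we have y = 0^k with 1 ≤ k ≤ p.
Since 1 ≤ k ≤ p, k divides p!; set t = 1 + p!/k. Then xy^t z has p + (p!/k)·k = p + p! copies of 0. Now the 0-count is p+p! and (1-count)+2 = (p+p!-2)+2 = p+p!, so i ≠ j+2 fails. So xy^t z = 0^{p+p!} 1^{p+p!-2} ∉ L.
This contradicts the pumping lemma, so L is not regular.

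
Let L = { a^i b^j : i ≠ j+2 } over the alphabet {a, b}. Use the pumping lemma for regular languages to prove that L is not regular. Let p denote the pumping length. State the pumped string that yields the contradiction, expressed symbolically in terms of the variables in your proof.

Assume L is regular; let p be its pumping constant.
Choose w = a^p b^{p+p!-2}. Since p ≠ (p+p!-2)+2 = p+p!, w ∈ L; and |w| ≥ p.
The pumping lemma gives a decomposition w = xyz where |xy| ≤ p and y is nonempty.
The first p characters of w are a's, so xy (and hence y) consists only of a's. Write y = a^k, 1 ≤ k ≤ p.
Since 1 ≤ k ≤ p, k divides p!; set t = 1 + p!/k. Then xy^t z has p + (p!/k)·k = p + p! copies of a. Now the a-count is p+p! and (b-count)+2 = (p+p!-2)+2 = p+p!, so i ≠ j+2 fails. So xy^t z = a^{p+p!} b^{p+p!-2} ∉ L.
This is a contradiction; hence L is not regular.

a^{p+p!} b^{p+p!-2}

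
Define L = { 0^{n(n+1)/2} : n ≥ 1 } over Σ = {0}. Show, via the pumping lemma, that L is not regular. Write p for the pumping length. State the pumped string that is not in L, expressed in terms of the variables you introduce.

0^{p(p+1)/2+k}

Toward a contradiction, assume L is regular with pumping length p.
Take w = 0^{p(p+1)/2} ∈ L with |w| = p(p+1)/2 ≥ p.
By the pumping lemma, w = xyz with |xy| ≤ p and y is nonempty.
Then y = 0^k for some k with 1 ≤ k ≤ p.
Pump with i = 2: xy^2z = 0^{p(p+1)/2+k}. Since 1 ≤ k ≤ p, p(p+1)/2 < p(p+1)/2+k ≤ p(p+1)/2+p < (p+1)(p+2)/2, so p(p+1)/2+k is strictly between consecutive triangular numbers. So xy^2z ∉ L.
This is a contradiction; hence L is not regular.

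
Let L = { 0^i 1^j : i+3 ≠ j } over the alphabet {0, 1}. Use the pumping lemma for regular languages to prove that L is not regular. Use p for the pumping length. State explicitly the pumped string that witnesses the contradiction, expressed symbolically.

0^{p+p!} 1^{p+p!+3}

Suppose for contradiction that L is regular, and let p be the pumping length.
Choose w = 0^p 1^{p+p!+3}. Since p ≠ (p+p!+3)-3 = p+p!, w ∈ L; and |w| ≥ p.
Write w = xyz as guaranteed by the lemma, with |xy| ≤ p and y is nonempty.
Since the first p symbols of w are all 0's and |xy| ≤ p, y lies entirely in the leading 0-block: y = 0^k for some k with 1 ≤ k ≤ p.
Since 1 ≤ k ≤ p, k divides p!; set t = 1 + p!/k. Then xy^t z has p + (p!/k)·k = p + p! copies of 0. Now the 0-count is p+p! and (1-count)-3 = (p+p!+3)-3 = p+p!, so i+3 ≠ j fails. So xy^t z = 0^{p+p!} 1^{p+p!+3} ∉ L.
This is a contradiction; hence L is not regular.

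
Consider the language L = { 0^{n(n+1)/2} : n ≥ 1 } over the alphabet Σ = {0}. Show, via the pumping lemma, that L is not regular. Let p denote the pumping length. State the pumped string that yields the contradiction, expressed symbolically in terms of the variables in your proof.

Assume L is regular. Let p be the pumping length given by the pumping lemma.
Take w = 0^{p(p+1)/2} ∈ L with |w| = p(p+1)/2 ≥ p.
By the pumping lemma, w = xyz with |xy| ≤ p and |y| ≥ 1.
Then y = 0^k for some k with 1 ≤ k ≤ p.
Pump with i = 2: xy^2z = 0^{p(p+1)/2+k}. Since 1 ≤ k ≤ p, p(p+1)/2 < p(p+1)/2+k ≤ p(p+1)/2+p < (p+1)(p+2)/2, so p(p+1)/2+k is strictly between consecutive triangular numbers. So xy^2z ∉ L.
This contradicts the pumping lemma, so L is not regular.

0^{p(p+1)/2+k}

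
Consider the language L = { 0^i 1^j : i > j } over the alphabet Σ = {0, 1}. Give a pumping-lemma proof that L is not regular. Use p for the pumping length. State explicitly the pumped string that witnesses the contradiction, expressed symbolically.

0^{p+1-k} 1^p

Toward a contradiction, assume L is regular with pumping length p.
Choose w = 0^{p+1} 1^p ∈ L, with |w| = 2p+1 ≥ p.
By the pumping lemma, w = xyz with |xy| ≤ p and y is nonempty.
Because |xy| ≤ p and w begins with p copies of 0, we have y = 0^k with 1 ≤ k ≤ p.
Consider xy^0z = xz = 0^{p+1-k} 1^p. Since k ≥ 1, the 0-count p+1-k is at most p, so i > j fails; thus xz ∉ L.
This is a contradiction; hence L is not regular.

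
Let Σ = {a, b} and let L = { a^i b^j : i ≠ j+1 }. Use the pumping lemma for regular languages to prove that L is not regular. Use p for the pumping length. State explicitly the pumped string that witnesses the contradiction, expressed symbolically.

a^{p+p!} b^{p+p!-1}

Toward a contradiction, assume L is regular with pumping length p.
Choose w = a^p b^{p+p!-1}. Since p ≠ (p+p!-1)+1 = p+p!, w ∈ L; and |w| ≥ p.
By the pumping lemma, w = xyz with |xy| ≤ p and y is nonempty.
Because |xy| ≤ p and w begins with p copies of a, we have y = a^k with 1 ≤ k ≤ p.
Since 1 ≤ k ≤ p, k divides p!; set t = 1 + p!/k. Then xy^t z has p + (p!/k)·k = p + p! copies of a. Now the a-count is p+p! and (b-count)+1 = (p+p!-1)+1 = p+p!, so i ≠ j+1 fails. So xy^t z = a^{p+p!} b^{p+p!-1} ∉ L.
Contradiction. Therefore L is not regular.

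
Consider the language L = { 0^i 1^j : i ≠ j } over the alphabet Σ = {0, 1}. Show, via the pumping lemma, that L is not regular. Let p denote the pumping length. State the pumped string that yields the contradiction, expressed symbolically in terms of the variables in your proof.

0^{p+p!} 1^{p+p!}

Toward a contradiction, assume L is regular with pumping length p.
Choose w = 0^p 1^{p+p!}. Since p ≠ p+p!, w ∈ L; and |w| ≥ p.
By the pumping lemma, w = xyz with |xy| ≤ p and |y| ≥ 1.
Because |xy| ≤ p and w begins with p copies of 0, we have y = 0^k with 1 ≤ k ≤ p.
Since 1 ≤ k ≤ p, k divides p!; set t = 1 + p!/k. Then xy^t z has p + (p!/k)·k = p + p! copies of 0. Now the 0-count equals the 1-count, so i ≠ j fails. So xy^t z = 0^{p+p!} 1^{p+p!} ∉ L.
This is a contradiction; hence L is not regular.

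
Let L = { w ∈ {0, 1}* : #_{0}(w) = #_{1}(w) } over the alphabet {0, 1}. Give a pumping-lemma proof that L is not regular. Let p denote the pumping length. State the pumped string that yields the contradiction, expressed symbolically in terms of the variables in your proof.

Assume L is regular; let p be its pumping constant.
Choose w = 0^p 1^p ∈ L with |w| = 2p ≥ p.
By the pumping lemma, w = xyz with |xy| ≤ p and |y| ≥ 1.
The first p characters of w are 0's, so xy (and hence y) consists only of 0's. Write y = 0^k, 1 ≤ k ≤ p.
Pump with i = 2: xy^2z = 0^{p+k} 1^p has p+k occurrences of 0 but only p of 1. Since k ≥ 1 the counts differ, so xy^2z ∉ L.
Contradiction. Therefore L is not regular.

0^{p+k} 1^p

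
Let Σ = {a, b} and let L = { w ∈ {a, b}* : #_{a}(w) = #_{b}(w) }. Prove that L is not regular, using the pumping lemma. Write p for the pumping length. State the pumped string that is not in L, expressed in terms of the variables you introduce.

a^{p+k} b^p

Suppose for contradiction that L is regular, and let p be the pumping length.
Choose w = a^p b^p ∈ L with |w| = 2p ≥ p.
By the pumping lemma, w = xyz with |xy| ≤ p and |y| ≥ 1.
Since the first p symbols of w are all a's and |xy| ≤ p, y lies entirely in the leading a-block: y = a^k for some k with 1 ≤ k ≤ p.
Pump with i = 2: xy^2z = a^{p+k} b^p has p+k occurrences of a but only p of b. Since k ≥ 1 the counts differ, so xy^2z ∉ L.
Contradiction. Therefore L is not regular.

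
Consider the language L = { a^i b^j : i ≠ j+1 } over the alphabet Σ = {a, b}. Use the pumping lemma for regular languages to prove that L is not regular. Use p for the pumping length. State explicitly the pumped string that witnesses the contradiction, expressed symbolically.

Toward a contradiction, assume L is regular with pumping length p.
Choose w = a^p b^{p+p!-1}. Since p ≠ (p+p!-1)+1 = p+p!, w ∈ L; and |w| ≥ p.
Write w = xyz as guaranteed by the lemma, with |xy| ≤ p and |y| ≥ 1.
Because |xy| ≤ p and w begins with p copies of a, we have y = a^k with 1 ≤ k ≤ p.
Since 1 ≤ k ≤ p, k divides p!; set t = 1 + p!/k. Then xy^t z has p + (p!/k)·k = p + p! copies of a. Now the a-count is p+p! and (b-count)+1 = (p+p!-1)+1 = p+p!, so i ≠ j+1 fails. So xy^t z = a^{p+p!} b^{p+p!-1} ∉ L.
This is a contradiction; hence L is not regular.

a^{p+p!} b^{p+p!-1}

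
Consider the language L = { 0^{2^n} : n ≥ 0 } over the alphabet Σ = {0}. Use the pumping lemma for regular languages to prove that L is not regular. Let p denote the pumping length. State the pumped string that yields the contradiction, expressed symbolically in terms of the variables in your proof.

Suppose for contradiction that L is regular, and let p be the pumping length.
Take w = 0^{2^p} ∈ L with |w| = 2^p ≥ p.
The pumping lemma gives a decomposition w = xyz where |xy| ≤ p and |y| ≥ 1.
Then y = 0^k for some k with 1 ≤ k ≤ p.
Pump with i = 2: xy^2z = 0^{2^p+k}. Since 1 ≤ k ≤ p < 2^p, we have 2^p < 2^p+k < 2^{p+1}, so 2^p+k is not a power of 2. So xy^2z ∉ L.
This contradicts the pumping lemma, so L is not regular.

0^{2^p+k}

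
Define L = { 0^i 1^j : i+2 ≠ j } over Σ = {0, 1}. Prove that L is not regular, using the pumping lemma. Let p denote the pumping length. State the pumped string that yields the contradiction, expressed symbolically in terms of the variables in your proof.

0^{p+p!} 1^{p+p!+2}

Suppose for contradiction that L is regular, and let p be the pumping length.
Choose w = 0^p 1^{p+p!+2}. Since p ≠ (p+p!+2)-2 = p+p!, w ∈ L; and |w| ≥ p.
Write w = xyz as guaranteed by the lemma, with |xy| ≤ p and |y| ≥ 1.
Because |xy| ≤ p and w begins with p copies of 0, we have y = 0^k with 1 ≤ k ≤ p.
Since 1 ≤ k ≤ p, k divides p!; set t = 1 + p!/k. Then xy^t z has p + (p!/k)·k = p + p! copies of 0. Now the 0-count is p+p! and (1-count)-2 = (p+p!+2)-2 = p+p!, so i+2 ≠ j fails. So xy^t z = 0^{p+p!} 1^{p+p!+2} ∉ L.
Contradiction. Therefore L is not regular.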